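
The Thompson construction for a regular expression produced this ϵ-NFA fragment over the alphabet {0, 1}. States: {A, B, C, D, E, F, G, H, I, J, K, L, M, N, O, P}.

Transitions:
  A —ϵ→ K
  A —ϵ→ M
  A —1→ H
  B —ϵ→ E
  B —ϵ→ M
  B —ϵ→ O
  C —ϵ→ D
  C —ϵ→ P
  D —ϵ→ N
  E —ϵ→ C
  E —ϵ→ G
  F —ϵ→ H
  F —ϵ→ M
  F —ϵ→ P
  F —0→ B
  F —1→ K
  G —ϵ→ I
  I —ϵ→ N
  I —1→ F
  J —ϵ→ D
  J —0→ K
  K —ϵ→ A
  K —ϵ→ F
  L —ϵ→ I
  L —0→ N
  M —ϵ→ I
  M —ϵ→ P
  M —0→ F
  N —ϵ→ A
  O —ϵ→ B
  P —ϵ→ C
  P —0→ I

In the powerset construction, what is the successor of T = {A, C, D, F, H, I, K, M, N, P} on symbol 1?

{A, C, D, F, H, I, K, M, N, P}

A on 1 → {H}.
F on 1 → {K}.
I on 1 → {F}.
No 1-transition from C, D, H, K, M, N, P.
Union after reading 1: {F, H, K}.
Now take the ϵ-closure:
From F via ϵ: add M, P.
From K via ϵ: add A.
From M via ϵ: add I.
From P via ϵ: add C.
From C via ϵ: add D.
From I via ϵ: add N.
No new states can be added; the closed set is {A, C, D, F, H, I, K, M, N, P}.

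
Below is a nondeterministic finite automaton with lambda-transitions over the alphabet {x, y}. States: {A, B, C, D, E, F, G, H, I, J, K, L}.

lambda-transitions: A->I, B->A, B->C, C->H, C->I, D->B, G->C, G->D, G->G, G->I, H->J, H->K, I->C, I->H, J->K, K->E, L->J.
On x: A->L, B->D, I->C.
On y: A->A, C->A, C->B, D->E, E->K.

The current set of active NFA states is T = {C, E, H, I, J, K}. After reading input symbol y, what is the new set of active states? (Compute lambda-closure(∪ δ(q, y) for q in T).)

{A, B, C, E, H, I, J, K}

C on y → {A, B}.
E on y → {K}.
No y-transition from H, I, J, K.
Union after reading y: {A, B, K}.
Now take the lambda-closure:
From A via lambda: add I.
From B via lambda: add C.
From K via lambda: add E.
From C via lambda: add H.
From H via lambda: add J.
No new states can be added; the closed set is {A, B, C, E, H, I, J, K}.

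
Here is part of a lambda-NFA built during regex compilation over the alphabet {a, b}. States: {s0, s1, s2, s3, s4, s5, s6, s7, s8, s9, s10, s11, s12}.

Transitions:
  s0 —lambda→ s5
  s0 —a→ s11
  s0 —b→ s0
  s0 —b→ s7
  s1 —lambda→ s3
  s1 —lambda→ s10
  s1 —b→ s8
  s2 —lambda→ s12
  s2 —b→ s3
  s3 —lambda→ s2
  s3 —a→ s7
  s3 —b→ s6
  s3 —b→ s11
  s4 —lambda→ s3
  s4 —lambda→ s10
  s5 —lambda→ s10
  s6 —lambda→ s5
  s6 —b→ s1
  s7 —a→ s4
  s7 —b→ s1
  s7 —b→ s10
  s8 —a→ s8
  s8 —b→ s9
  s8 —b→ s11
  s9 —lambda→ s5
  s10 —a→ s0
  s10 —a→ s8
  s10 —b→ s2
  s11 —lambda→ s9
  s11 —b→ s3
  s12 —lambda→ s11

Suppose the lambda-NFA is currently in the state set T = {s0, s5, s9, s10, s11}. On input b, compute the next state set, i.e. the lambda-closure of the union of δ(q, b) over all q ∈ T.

{s0, s2, s3, s5, s7, s9, s10, s11, s12}

s0 on b → {s0, s7}.
s10 on b → {s2}.
s11 on b → {s3}.
No b-transition from s5, s9.
Union after reading b: {s0, s2, s3, s7}.
Now take the lambda-closure:
From s0 via lambda: add s5.
From s2 via lambda: add s12.
From s5 via lambda: add s10.
From s12 via lambda: add s11.
From s11 via lambda: add s9.
No new states can be added; the closed set is {s0, s2, s3, s5, s7, s9, s10, s11, s12}.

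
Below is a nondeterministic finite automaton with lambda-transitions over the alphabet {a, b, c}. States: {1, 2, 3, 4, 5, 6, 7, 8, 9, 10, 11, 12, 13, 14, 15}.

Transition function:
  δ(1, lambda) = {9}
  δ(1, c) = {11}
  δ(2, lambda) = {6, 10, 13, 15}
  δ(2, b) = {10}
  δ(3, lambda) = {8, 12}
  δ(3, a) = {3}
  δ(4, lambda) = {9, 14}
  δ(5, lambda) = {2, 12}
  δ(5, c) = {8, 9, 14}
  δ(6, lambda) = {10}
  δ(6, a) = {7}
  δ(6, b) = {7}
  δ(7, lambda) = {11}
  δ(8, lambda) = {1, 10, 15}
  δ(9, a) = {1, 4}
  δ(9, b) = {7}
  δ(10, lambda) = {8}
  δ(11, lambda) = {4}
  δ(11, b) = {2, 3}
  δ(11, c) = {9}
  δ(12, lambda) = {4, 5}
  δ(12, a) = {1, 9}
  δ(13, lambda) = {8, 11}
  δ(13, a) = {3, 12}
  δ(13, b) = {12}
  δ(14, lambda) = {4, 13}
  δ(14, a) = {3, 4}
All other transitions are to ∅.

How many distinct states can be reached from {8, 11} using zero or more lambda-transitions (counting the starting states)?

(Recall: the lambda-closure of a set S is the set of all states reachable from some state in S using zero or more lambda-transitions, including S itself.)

Start with {8, 11}.
From 8 via lambda: add 1, 10, 15.
From 11 via lambda: add 4.
From 1 via lambda: add 9.
From 4 via lambda: add 14.
From 14 via lambda: add 13.
lambda-closure = {1, 4, 8, 9, 10, 11, 13, 14, 15}, which has 9 states.

9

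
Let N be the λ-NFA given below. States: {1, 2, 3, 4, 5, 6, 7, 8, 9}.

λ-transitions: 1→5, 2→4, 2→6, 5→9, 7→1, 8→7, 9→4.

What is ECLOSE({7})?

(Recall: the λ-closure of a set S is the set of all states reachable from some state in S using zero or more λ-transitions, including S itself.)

Start with {7}.
From 7 via λ: add 1.
From 1 via λ: add 5.
From 5 via λ: add 9.
From 9 via λ: add 4.
No new states can be added; the closed set is {1, 4, 5, 7, 9}.

{1, 4, 5, 7, 9}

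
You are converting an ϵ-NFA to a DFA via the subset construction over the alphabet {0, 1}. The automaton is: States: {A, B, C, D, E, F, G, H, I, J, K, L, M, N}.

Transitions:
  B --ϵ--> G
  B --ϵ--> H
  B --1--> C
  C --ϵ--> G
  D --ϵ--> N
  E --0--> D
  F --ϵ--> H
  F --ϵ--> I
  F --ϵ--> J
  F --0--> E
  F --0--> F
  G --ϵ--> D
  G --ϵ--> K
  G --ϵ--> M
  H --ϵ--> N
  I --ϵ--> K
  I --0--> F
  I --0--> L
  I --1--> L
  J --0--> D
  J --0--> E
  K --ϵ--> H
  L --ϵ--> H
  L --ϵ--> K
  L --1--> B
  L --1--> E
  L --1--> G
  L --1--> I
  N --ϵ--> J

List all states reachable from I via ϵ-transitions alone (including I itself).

{H, I, J, K, N}

Start with {I}.
From I via ϵ: add K.
From K via ϵ: add H.
From H via ϵ: add N.
From N via ϵ: add J.
No new states can be added; the closed set is {H, I, J, K, N}.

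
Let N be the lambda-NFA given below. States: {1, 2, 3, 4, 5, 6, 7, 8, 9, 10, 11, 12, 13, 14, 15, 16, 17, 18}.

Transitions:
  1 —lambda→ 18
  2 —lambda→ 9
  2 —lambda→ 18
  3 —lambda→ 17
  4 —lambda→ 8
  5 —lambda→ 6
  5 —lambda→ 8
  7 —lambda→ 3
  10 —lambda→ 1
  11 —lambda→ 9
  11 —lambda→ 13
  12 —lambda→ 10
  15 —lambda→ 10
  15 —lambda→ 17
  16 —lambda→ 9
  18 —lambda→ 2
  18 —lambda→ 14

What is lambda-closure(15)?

{1, 2, 9, 10, 14, 15, 17, 18}

Start with {15}.
From 15 via lambda: add 10, 17.
From 10 via lambda: add 1.
From 1 via lambda: add 18.
From 18 via lambda: add 2, 14.
From 2 via lambda: add 9.
No new states can be added; the closed set is {1, 2, 9, 10, 14, 15, 17, 18}.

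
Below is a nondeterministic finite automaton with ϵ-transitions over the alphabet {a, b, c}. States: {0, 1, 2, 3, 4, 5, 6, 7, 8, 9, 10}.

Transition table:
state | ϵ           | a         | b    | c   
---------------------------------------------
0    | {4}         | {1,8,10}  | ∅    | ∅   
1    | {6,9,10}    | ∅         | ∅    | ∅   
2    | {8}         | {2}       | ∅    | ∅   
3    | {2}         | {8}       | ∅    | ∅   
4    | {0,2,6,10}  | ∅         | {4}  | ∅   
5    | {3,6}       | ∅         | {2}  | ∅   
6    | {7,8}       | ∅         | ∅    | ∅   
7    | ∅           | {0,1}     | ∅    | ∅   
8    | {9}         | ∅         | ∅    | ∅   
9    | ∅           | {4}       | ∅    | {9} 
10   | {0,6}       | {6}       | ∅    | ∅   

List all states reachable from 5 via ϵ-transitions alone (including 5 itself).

Start with {5}.
From 5 via ϵ: add 3, 6.
From 3 via ϵ: add 2.
From 6 via ϵ: add 7, 8.
From 8 via ϵ: add 9.
No new states can be added; the closed set is {2, 3, 5, 6, 7, 8, 9}.

{2, 3, 5, 6, 7, 8, 9}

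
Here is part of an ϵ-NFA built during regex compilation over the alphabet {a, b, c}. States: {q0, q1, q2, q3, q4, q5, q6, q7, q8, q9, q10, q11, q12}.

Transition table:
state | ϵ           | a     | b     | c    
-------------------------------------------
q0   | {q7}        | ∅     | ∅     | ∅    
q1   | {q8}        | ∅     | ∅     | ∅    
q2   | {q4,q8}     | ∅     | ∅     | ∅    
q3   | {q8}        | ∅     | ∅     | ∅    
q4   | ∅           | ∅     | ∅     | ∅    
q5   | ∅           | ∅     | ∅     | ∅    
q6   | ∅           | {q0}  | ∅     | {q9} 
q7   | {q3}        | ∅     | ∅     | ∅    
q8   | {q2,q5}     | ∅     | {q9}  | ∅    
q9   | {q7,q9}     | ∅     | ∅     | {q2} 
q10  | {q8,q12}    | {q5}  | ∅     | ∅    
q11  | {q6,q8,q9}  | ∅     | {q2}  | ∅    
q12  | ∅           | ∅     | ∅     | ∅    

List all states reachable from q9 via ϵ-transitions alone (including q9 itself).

{q2, q3, q4, q5, q7, q8, q9}

Start with {q9}.
From q9 via ϵ: add q7.
From q7 via ϵ: add q3.
From q3 via ϵ: add q8.
From q8 via ϵ: add q2, q5.
From q2 via ϵ: add q4.
No new states can be added; the closed set is {q2, q3, q4, q5, q7, q8, q9}.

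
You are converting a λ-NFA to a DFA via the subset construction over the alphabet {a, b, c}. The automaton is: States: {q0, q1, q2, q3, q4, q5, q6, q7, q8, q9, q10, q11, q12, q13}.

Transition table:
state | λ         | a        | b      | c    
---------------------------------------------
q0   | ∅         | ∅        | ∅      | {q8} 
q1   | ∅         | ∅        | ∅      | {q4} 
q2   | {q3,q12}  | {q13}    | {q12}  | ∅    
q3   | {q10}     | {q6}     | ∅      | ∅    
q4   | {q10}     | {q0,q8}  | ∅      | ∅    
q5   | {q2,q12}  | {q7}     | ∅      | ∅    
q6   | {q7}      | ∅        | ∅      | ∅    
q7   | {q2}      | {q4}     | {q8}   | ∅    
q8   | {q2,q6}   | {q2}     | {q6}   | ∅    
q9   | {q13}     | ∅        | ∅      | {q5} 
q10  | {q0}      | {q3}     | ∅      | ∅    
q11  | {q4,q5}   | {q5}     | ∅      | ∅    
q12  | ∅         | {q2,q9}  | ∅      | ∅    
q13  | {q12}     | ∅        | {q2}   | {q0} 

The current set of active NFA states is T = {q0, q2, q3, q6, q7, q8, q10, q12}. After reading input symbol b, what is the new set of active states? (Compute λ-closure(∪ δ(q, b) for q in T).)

q2 on b → {q12}.
q7 on b → {q8}.
q8 on b → {q6}.
No b-transition from q0, q3, q6, q10, q12.
Union after reading b: {q6, q8, q12}.
Now take the λ-closure:
From q6 via λ: add q7.
From q8 via λ: add q2.
From q2 via λ: add q3.
From q3 via λ: add q10.
From q10 via λ: add q0.
No new states can be added; the closed set is {q0, q2, q3, q6, q7, q8, q10, q12}.

{q0, q2, q3, q6, q7, q8, q10, q12}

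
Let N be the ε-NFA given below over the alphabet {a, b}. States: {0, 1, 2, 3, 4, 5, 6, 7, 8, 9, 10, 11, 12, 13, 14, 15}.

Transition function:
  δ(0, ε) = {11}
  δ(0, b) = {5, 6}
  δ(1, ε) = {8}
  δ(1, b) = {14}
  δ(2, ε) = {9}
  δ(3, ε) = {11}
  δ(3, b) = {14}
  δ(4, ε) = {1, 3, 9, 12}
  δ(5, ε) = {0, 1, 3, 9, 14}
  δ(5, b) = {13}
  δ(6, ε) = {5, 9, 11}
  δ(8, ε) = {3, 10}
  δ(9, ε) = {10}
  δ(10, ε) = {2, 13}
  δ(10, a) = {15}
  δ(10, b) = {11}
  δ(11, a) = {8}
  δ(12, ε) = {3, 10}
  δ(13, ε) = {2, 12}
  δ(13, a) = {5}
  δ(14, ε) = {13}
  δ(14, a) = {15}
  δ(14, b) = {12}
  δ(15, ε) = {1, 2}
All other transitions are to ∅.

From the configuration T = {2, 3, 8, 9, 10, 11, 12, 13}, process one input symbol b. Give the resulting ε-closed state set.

3 on b → {14}.
10 on b → {11}.
No b-transition from 2, 8, 9, 11, 12, 13.
Union after reading b: {11, 14}.
Now take the ε-closure:
From 14 via ε: add 13.
From 13 via ε: add 2, 12.
From 2 via ε: add 9.
From 12 via ε: add 3, 10.
No new states can be added; the closed set is {2, 3, 9, 10, 11, 12, 13, 14}.

{2, 3, 9, 10, 11, 12, 13, 14}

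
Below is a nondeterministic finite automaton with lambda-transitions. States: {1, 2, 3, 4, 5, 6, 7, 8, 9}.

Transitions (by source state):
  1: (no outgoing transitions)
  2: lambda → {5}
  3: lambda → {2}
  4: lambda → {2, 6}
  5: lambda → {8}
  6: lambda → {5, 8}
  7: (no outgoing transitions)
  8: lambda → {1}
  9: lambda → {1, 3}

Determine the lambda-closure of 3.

{1, 2, 3, 5, 8}

Start with {3}.
From 3 via lambda: add 2.
From 2 via lambda: add 5.
From 5 via lambda: add 8.
From 8 via lambda: add 1.
No new states can be added; the closed set is {1, 2, 3, 5, 8}.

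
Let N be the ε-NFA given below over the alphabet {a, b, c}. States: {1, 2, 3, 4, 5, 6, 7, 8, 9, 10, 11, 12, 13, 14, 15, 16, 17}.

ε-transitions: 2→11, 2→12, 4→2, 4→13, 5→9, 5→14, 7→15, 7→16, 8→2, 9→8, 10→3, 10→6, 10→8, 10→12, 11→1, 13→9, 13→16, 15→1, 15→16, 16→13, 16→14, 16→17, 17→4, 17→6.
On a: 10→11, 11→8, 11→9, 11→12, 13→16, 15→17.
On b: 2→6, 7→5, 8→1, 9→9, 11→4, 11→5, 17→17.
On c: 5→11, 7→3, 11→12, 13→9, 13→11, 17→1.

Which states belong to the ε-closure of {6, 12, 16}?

{1, 2, 4, 6, 8, 9, 11, 12, 13, 14, 16, 17}

Start with {6, 12, 16}.
From 16 via ε: add 13, 14, 17.
From 13 via ε: add 9.
From 17 via ε: add 4.
From 4 via ε: add 2.
From 9 via ε: add 8.
From 2 via ε: add 11.
From 11 via ε: add 1.
No new states can be added; the closed set is {1, 2, 4, 6, 8, 9, 11, 12, 13, 14, 16, 17}.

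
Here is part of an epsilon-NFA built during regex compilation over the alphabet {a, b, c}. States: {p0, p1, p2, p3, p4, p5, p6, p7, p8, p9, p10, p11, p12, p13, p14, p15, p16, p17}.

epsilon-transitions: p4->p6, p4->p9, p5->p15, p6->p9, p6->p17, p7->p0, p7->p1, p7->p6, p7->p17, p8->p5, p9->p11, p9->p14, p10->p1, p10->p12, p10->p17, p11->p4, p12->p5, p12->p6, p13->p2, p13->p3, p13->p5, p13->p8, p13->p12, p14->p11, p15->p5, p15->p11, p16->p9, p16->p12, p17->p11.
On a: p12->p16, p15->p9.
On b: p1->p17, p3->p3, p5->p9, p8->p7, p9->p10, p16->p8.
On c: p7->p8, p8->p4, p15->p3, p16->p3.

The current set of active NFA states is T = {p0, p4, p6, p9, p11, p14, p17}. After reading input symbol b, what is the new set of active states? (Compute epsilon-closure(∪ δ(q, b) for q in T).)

p9 on b → {p10}.
No b-transition from p0, p4, p6, p11, p14, p17.
Union after reading b: {p10}.
Now take the epsilon-closure:
From p10 via epsilon: add p1, p12, p17.
From p12 via epsilon: add p5, p6.
From p17 via epsilon: add p11.
From p5 via epsilon: add p15.
From p6 via epsilon: add p9.
From p11 via epsilon: add p4.
From p9 via epsilon: add p14.
No new states can be added; the closed set is {p1, p4, p5, p6, p9, p10, p11, p12, p14, p15, p17}.

{p1, p4, p5, p6, p9, p10, p11, p12, p14, p15, p17}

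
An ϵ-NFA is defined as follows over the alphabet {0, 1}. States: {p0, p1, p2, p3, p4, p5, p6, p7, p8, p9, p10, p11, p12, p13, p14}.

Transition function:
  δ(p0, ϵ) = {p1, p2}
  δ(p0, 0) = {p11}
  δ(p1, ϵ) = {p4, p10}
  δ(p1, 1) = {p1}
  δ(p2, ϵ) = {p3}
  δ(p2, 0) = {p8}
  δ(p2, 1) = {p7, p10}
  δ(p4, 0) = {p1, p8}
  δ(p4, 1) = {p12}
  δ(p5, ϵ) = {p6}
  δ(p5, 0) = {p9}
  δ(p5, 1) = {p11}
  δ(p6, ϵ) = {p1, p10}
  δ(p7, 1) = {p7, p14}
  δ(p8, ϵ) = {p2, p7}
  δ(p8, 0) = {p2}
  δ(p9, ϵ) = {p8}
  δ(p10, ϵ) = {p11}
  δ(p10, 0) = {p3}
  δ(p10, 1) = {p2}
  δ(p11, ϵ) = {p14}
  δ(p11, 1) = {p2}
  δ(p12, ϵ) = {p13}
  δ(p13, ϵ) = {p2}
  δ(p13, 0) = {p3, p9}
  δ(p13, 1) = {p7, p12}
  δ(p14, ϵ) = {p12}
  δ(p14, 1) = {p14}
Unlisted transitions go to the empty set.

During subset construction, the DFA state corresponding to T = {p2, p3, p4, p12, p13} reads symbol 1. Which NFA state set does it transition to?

p2 on 1 → {p7, p10}.
p4 on 1 → {p12}.
p13 on 1 → {p7, p12}.
No 1-transition from p3, p12.
Union after reading 1: {p7, p10, p12}.
Now take the ϵ-closure:
From p10 via ϵ: add p11.
From p12 via ϵ: add p13.
From p11 via ϵ: add p14.
From p13 via ϵ: add p2.
From p2 via ϵ: add p3.
No new states can be added; the closed set is {p2, p3, p7, p10, p11, p12, p13, p14}.

{p2, p3, p7, p10, p11, p12, p13, p14}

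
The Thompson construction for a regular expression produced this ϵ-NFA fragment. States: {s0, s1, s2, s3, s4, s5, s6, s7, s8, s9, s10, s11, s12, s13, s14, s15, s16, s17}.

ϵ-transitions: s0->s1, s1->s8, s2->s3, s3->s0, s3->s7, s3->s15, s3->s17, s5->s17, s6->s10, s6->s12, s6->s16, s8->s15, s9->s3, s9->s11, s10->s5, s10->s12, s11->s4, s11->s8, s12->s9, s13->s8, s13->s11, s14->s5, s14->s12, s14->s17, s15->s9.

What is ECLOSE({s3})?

{s0, s1, s3, s4, s7, s8, s9, s11, s15, s17}

Start with {s3}.
From s3 via ϵ: add s0, s7, s15, s17.
From s0 via ϵ: add s1.
From s15 via ϵ: add s9.
From s1 via ϵ: add s8.
From s9 via ϵ: add s11.
From s11 via ϵ: add s4.
No new states can be added; the closed set is {s0, s1, s3, s4, s7, s8, s9, s11, s15, s17}.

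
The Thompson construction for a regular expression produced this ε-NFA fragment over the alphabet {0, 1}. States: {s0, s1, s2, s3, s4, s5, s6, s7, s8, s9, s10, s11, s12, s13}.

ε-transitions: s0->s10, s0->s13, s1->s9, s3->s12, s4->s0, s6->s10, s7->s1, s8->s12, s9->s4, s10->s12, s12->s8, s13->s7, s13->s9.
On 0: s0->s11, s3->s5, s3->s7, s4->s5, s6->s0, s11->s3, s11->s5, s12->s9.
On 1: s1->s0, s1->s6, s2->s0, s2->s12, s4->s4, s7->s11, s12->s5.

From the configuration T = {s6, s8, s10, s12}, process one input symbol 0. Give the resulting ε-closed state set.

s6 on 0 → {s0}.
s12 on 0 → {s9}.
No 0-transition from s8, s10.
Union after reading 0: {s0, s9}.
Now take the ε-closure:
From s0 via ε: add s10, s13.
From s9 via ε: add s4.
From s10 via ε: add s12.
From s13 via ε: add s7.
From s7 via ε: add s1.
From s12 via ε: add s8.
No new states can be added; the closed set is {s0, s1, s4, s7, s8, s9, s10, s12, s13}.

{s0, s1, s4, s7, s8, s9, s10, s12, s13}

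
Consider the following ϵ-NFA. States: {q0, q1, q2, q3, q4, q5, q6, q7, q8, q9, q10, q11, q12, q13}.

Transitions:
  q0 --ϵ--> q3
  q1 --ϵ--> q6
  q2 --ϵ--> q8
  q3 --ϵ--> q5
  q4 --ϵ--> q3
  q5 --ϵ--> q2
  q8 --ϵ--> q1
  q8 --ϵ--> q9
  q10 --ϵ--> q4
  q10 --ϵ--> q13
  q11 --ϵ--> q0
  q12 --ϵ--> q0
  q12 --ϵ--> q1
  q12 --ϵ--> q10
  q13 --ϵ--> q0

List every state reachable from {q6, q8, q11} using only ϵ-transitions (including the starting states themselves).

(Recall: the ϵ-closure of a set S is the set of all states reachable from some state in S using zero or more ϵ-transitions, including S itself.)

{q0, q1, q2, q3, q5, q6, q8, q9, q11}

Start with {q6, q8, q11}.
From q8 via ϵ: add q1, q9.
From q11 via ϵ: add q0.
From q0 via ϵ: add q3.
From q3 via ϵ: add q5.
From q5 via ϵ: add q2.
No new states can be added; the closed set is {q0, q1, q2, q3, q5, q6, q8, q9, q11}.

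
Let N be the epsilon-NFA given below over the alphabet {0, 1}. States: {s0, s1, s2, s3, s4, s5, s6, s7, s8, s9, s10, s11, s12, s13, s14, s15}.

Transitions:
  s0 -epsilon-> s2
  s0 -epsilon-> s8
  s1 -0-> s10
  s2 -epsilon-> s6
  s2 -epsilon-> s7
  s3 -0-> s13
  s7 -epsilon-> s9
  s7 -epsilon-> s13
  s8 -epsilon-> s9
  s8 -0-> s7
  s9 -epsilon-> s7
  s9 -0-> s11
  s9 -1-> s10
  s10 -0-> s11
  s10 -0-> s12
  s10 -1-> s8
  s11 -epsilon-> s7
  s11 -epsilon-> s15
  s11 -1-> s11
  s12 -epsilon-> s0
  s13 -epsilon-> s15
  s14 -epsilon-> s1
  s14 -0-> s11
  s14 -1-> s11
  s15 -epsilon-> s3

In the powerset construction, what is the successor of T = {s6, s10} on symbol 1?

s10 on 1 → {s8}.
No 1-transition from s6.
Union after reading 1: {s8}.
Now take the epsilon-closure:
From s8 via epsilon: add s9.
From s9 via epsilon: add s7.
From s7 via epsilon: add s13.
From s13 via epsilon: add s15.
From s15 via epsilon: add s3.
No new states can be added; the closed set is {s3, s7, s8, s9, s13, s15}.

{s3, s7, s8, s9, s13, s15}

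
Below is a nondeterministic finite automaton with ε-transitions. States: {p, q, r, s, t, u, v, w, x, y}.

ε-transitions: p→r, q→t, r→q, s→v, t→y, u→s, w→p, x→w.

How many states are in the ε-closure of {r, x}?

7

Start with {r, x}.
From r via ε: add q.
From x via ε: add w.
From q via ε: add t.
From w via ε: add p.
From t via ε: add y.
ε-closure = {p, q, r, t, w, x, y}, which has 7 states.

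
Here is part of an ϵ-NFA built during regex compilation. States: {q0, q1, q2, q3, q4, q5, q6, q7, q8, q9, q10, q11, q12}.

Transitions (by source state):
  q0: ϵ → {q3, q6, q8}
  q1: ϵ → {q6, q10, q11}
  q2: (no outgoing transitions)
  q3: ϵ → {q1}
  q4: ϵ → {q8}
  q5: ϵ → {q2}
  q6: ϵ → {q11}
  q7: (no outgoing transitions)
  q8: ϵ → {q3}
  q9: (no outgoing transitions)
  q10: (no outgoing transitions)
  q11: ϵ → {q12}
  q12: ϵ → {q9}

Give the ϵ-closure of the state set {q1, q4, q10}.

{q1, q3, q4, q6, q8, q9, q10, q11, q12}

Start with {q1, q4, q10}.
From q1 via ϵ: add q6, q11.
From q4 via ϵ: add q8.
From q8 via ϵ: add q3.
From q11 via ϵ: add q12.
From q12 via ϵ: add q9.
No new states can be added; the closed set is {q1, q3, q4, q6, q8, q9, q10, q11, q12}.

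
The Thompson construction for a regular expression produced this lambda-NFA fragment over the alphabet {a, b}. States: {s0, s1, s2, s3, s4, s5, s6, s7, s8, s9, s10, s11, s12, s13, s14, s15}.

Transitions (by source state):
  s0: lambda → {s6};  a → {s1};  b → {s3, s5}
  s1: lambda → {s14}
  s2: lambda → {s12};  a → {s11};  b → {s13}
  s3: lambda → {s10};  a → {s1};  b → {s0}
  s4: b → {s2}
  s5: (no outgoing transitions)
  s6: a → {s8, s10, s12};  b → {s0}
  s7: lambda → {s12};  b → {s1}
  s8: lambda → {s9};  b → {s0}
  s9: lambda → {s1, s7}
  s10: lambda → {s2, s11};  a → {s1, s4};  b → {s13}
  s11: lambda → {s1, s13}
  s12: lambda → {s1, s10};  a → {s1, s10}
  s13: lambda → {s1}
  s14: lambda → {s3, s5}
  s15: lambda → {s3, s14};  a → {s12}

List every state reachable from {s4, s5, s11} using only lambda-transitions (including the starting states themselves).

Start with {s4, s5, s11}.
From s11 via lambda: add s1, s13.
From s1 via lambda: add s14.
From s14 via lambda: add s3.
From s3 via lambda: add s10.
From s10 via lambda: add s2.
From s2 via lambda: add s12.
No new states can be added; the closed set is {s1, s2, s3, s4, s5, s10, s11, s12, s13, s14}.

{s1, s2, s3, s4, s5, s10, s11, s12, s13, s14}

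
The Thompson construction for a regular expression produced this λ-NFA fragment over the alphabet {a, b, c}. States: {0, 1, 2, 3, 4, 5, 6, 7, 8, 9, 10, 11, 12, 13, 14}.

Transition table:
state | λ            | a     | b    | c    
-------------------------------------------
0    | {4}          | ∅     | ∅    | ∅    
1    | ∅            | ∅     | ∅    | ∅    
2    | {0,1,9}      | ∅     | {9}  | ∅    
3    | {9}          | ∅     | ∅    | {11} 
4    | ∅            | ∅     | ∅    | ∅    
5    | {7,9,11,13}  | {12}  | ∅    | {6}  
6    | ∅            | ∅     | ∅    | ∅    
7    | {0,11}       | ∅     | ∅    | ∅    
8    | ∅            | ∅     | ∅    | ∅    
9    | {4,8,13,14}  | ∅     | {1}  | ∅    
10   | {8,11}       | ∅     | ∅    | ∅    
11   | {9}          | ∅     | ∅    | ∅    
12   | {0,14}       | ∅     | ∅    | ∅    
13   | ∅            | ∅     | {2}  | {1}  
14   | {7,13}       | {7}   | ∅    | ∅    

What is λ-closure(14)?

{0, 4, 7, 8, 9, 11, 13, 14}

Start with {14}.
From 14 via λ: add 7, 13.
From 7 via λ: add 0, 11.
From 0 via λ: add 4.
From 11 via λ: add 9.
From 9 via λ: add 8.
No new states can be added; the closed set is {0, 4, 7, 8, 9, 11, 13, 14}.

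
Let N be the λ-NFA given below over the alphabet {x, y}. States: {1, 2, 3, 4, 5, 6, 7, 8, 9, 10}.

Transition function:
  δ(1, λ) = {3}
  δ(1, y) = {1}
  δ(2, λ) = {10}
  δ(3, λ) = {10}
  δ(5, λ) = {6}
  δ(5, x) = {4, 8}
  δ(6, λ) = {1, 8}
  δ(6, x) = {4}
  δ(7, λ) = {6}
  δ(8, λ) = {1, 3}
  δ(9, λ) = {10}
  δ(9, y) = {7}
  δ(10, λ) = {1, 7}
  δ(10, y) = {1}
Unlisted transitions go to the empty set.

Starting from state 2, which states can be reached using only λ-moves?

{1, 2, 3, 6, 7, 8, 10}

Start with {2}.
From 2 via λ: add 10.
From 10 via λ: add 1, 7.
From 1 via λ: add 3.
From 7 via λ: add 6.
From 6 via λ: add 8.
No new states can be added; the closed set is {1, 2, 3, 6, 7, 8, 10}.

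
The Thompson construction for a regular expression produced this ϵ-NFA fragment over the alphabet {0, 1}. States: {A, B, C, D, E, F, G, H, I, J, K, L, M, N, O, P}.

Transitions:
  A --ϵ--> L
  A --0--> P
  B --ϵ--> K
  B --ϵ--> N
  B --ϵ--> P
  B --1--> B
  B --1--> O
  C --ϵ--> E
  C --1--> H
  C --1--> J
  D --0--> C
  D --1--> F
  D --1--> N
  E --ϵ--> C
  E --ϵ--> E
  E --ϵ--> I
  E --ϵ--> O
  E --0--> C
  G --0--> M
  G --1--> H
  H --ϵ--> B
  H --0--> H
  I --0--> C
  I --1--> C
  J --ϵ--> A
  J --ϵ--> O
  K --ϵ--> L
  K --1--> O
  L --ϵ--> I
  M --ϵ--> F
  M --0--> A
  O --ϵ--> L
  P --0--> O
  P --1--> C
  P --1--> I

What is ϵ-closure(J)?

Start with {J}.
From J via ϵ: add A, O.
From A via ϵ: add L.
From L via ϵ: add I.
No new states can be added; the closed set is {A, I, J, L, O}.

{A, I, J, L, O}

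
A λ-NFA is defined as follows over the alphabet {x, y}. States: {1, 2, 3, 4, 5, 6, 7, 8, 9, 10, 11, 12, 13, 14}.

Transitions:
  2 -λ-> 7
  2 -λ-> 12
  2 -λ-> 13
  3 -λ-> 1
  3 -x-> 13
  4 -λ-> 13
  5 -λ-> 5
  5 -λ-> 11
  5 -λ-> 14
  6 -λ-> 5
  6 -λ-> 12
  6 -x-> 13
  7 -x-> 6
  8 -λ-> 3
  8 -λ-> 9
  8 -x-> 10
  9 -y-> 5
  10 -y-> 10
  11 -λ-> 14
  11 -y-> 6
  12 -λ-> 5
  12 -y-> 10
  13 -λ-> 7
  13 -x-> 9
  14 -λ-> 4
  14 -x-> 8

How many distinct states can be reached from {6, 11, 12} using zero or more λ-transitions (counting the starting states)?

8

Start with {6, 11, 12}.
From 6 via λ: add 5.
From 11 via λ: add 14.
From 14 via λ: add 4.
From 4 via λ: add 13.
From 13 via λ: add 7.
λ-closure = {4, 5, 6, 7, 11, 12, 13, 14}, which has 8 states.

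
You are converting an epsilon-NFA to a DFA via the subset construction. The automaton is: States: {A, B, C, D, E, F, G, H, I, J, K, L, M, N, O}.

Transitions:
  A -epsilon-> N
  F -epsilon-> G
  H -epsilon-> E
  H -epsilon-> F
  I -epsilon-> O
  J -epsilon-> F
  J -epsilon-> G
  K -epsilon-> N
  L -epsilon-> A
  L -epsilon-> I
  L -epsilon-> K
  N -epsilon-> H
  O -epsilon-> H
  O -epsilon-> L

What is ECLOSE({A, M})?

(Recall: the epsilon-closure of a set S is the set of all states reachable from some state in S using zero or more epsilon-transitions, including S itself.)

Start with {A, M}.
From A via epsilon: add N.
From N via epsilon: add H.
From H via epsilon: add E, F.
From F via epsilon: add G.
No new states can be added; the closed set is {A, E, F, G, H, M, N}.

{A, E, F, G, H, M, N}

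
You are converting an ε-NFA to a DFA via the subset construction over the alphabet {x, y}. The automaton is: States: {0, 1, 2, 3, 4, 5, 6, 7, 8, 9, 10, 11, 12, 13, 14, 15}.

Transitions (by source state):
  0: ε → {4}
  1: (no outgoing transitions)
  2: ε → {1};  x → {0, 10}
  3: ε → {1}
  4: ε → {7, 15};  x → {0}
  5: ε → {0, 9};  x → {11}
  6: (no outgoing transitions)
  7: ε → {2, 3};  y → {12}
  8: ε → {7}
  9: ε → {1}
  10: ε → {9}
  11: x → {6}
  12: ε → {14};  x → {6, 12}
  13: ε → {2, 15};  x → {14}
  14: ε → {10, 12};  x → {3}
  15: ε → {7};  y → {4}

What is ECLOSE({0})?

{0, 1, 2, 3, 4, 7, 15}

Start with {0}.
From 0 via ε: add 4.
From 4 via ε: add 7, 15.
From 7 via ε: add 2, 3.
From 2 via ε: add 1.
No new states can be added; the closed set is {0, 1, 2, 3, 4, 7, 15}.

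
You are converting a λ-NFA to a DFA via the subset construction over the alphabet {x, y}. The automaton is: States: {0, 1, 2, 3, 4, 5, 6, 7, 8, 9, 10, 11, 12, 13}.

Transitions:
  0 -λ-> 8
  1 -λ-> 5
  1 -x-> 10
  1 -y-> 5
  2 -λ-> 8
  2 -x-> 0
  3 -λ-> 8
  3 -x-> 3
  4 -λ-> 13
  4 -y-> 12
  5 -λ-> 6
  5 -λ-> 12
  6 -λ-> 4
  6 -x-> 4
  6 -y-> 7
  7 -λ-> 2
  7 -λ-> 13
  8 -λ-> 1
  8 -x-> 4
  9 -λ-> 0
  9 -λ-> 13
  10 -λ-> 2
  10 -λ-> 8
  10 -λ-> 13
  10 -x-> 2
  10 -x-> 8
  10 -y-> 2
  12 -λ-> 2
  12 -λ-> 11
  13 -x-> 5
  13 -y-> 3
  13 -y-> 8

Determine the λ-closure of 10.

Start with {10}.
From 10 via λ: add 2, 8, 13.
From 8 via λ: add 1.
From 1 via λ: add 5.
From 5 via λ: add 6, 12.
From 6 via λ: add 4.
From 12 via λ: add 11.
No new states can be added; the closed set is {1, 2, 4, 5, 6, 8, 10, 11, 12, 13}.

{1, 2, 4, 5, 6, 8, 10, 11, 12, 13}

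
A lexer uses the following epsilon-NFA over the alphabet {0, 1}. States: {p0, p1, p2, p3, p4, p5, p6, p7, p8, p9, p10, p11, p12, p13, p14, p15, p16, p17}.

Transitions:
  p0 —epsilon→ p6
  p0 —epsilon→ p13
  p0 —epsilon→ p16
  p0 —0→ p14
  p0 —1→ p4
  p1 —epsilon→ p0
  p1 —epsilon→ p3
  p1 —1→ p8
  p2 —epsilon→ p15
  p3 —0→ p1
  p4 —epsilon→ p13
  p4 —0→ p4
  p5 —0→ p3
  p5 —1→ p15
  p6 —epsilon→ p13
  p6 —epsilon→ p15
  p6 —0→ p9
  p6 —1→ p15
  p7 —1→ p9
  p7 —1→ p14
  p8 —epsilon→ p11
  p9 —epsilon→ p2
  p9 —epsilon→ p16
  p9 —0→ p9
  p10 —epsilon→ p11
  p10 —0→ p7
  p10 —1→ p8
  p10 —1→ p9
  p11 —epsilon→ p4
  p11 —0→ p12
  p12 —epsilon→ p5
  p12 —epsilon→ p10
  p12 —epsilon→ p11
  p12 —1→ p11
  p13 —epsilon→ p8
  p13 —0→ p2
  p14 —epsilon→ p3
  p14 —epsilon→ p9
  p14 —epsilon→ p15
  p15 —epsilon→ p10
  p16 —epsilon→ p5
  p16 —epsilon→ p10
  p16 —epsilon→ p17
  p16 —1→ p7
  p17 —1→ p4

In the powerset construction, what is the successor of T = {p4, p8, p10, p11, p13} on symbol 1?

{p2, p4, p5, p8, p9, p10, p11, p13, p15, p16, p17}

p10 on 1 → {p8, p9}.
No 1-transition from p4, p8, p11, p13.
Union after reading 1: {p8, p9}.
Now take the epsilon-closure:
From p8 via epsilon: add p11.
From p9 via epsilon: add p2, p16.
From p2 via epsilon: add p15.
From p11 via epsilon: add p4.
From p16 via epsilon: add p5, p10, p17.
From p4 via epsilon: add p13.
No new states can be added; the closed set is {p2, p4, p5, p8, p9, p10, p11, p13, p15, p16, p17}.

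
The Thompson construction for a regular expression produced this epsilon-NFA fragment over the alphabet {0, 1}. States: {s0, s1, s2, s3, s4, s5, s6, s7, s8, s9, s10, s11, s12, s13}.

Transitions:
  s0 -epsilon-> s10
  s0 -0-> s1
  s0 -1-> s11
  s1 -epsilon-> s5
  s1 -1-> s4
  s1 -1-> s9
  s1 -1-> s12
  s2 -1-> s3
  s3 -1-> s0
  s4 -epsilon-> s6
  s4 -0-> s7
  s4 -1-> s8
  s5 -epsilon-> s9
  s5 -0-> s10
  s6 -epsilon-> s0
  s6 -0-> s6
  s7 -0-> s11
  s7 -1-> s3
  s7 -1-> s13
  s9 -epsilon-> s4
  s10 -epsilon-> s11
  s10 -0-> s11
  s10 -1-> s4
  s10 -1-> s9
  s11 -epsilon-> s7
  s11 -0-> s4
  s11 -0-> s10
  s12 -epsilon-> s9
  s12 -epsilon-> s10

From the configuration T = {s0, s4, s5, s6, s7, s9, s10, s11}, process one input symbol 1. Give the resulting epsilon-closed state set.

s0 on 1 → {s11}.
s4 on 1 → {s8}.
s7 on 1 → {s3, s13}.
s10 on 1 → {s4, s9}.
No 1-transition from s5, s6, s9, s11.
Union after reading 1: {s3, s4, s8, s9, s11, s13}.
Now take the epsilon-closure:
From s4 via epsilon: add s6.
From s11 via epsilon: add s7.
From s6 via epsilon: add s0.
From s0 via epsilon: add s10.
No new states can be added; the closed set is {s0, s3, s4, s6, s7, s8, s9, s10, s11, s13}.

{s0, s3, s4, s6, s7, s8, s9, s10, s11, s13}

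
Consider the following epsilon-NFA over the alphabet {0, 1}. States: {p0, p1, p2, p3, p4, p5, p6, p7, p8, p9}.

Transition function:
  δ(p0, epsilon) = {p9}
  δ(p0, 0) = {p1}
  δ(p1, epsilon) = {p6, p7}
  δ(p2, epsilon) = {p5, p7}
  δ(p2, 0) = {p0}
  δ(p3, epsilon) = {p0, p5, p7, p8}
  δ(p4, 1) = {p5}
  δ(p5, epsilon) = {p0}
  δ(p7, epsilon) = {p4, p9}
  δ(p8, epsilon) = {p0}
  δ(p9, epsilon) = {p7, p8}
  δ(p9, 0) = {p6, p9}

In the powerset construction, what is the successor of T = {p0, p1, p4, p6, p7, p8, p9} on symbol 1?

p4 on 1 → {p5}.
No 1-transition from p0, p1, p6, p7, p8, p9.
Union after reading 1: {p5}.
Now take the epsilon-closure:
From p5 via epsilon: add p0.
From p0 via epsilon: add p9.
From p9 via epsilon: add p7, p8.
From p7 via epsilon: add p4.
No new states can be added; the closed set is {p0, p4, p5, p7, p8, p9}.

{p0, p4, p5, p7, p8, p9}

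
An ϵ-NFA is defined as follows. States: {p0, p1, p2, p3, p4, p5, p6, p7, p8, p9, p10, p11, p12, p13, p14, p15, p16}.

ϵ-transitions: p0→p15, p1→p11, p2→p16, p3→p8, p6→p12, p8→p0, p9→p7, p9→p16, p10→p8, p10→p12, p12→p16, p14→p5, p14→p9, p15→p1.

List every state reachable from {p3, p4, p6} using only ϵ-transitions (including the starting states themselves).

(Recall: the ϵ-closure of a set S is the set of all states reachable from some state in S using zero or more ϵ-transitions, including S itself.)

{p0, p1, p3, p4, p6, p8, p11, p12, p15, p16}

Start with {p3, p4, p6}.
From p3 via ϵ: add p8.
From p6 via ϵ: add p12.
From p8 via ϵ: add p0.
From p12 via ϵ: add p16.
From p0 via ϵ: add p15.
From p15 via ϵ: add p1.
From p1 via ϵ: add p11.
No new states can be added; the closed set is {p0, p1, p3, p4, p6, p8, p11, p12, p15, p16}.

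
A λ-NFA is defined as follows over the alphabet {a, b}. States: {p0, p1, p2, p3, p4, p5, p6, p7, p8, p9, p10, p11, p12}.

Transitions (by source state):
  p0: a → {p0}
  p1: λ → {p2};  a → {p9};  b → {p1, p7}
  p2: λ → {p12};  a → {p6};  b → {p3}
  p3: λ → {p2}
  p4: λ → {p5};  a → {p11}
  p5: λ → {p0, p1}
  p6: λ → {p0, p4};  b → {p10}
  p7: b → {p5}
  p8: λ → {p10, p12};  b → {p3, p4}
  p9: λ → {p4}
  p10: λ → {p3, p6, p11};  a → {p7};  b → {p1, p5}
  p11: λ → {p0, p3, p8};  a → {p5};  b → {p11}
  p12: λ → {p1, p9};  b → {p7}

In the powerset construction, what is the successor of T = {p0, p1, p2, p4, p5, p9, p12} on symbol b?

p1 on b → {p1, p7}.
p2 on b → {p3}.
p12 on b → {p7}.
No b-transition from p0, p4, p5, p9.
Union after reading b: {p1, p3, p7}.
Now take the λ-closure:
From p1 via λ: add p2.
From p2 via λ: add p12.
From p12 via λ: add p9.
From p9 via λ: add p4.
From p4 via λ: add p5.
From p5 via λ: add p0.
No new states can be added; the closed set is {p0, p1, p2, p3, p4, p5, p7, p9, p12}.

{p0, p1, p2, p3, p4, p5, p7, p9, p12}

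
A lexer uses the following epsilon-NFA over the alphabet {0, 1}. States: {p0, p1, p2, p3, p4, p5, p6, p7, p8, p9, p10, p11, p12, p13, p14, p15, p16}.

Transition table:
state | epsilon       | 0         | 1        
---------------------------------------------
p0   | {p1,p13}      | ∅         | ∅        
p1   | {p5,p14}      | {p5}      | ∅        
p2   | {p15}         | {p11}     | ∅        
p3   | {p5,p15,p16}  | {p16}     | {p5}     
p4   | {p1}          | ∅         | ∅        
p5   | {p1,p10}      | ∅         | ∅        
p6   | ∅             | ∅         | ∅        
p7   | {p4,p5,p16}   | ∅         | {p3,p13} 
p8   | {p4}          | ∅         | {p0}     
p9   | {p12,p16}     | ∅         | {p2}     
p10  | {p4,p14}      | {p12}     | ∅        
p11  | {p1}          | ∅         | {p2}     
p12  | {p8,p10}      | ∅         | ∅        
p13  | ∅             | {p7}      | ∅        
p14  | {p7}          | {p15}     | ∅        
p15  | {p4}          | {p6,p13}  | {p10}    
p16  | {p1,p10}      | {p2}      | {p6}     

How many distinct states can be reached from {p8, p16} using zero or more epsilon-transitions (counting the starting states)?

8

Start with {p8, p16}.
From p8 via epsilon: add p4.
From p16 via epsilon: add p1, p10.
From p1 via epsilon: add p5, p14.
From p14 via epsilon: add p7.
epsilon-closure = {p1, p4, p5, p7, p8, p10, p14, p16}, which has 8 states.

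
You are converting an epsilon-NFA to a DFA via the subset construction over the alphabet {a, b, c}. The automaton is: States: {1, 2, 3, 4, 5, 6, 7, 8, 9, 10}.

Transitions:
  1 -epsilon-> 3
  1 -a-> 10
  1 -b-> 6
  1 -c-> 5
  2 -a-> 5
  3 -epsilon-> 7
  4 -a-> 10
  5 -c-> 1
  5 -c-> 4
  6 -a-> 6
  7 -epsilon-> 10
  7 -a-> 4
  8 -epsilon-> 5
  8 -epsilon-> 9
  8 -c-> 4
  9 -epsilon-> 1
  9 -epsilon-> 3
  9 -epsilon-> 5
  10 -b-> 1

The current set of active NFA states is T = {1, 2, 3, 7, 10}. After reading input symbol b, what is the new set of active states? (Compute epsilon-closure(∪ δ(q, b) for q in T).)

1 on b → {6}.
10 on b → {1}.
No b-transition from 2, 3, 7.
Union after reading b: {1, 6}.
Now take the epsilon-closure:
From 1 via epsilon: add 3.
From 3 via epsilon: add 7.
From 7 via epsilon: add 10.
No new states can be added; the closed set is {1, 3, 6, 7, 10}.

{1, 3, 6, 7, 10}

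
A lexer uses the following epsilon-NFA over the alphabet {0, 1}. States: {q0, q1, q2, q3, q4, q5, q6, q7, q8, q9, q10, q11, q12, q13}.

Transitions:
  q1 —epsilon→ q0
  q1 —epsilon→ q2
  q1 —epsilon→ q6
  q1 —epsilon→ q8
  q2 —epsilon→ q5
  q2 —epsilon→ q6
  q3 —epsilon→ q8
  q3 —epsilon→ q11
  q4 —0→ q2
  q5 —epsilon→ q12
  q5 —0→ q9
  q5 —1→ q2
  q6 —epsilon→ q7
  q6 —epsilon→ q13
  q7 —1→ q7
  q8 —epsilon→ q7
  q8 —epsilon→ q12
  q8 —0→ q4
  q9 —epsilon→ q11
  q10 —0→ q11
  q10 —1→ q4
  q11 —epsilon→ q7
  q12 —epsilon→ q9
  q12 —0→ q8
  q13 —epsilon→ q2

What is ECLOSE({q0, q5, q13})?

{q0, q2, q5, q6, q7, q9, q11, q12, q13}

Start with {q0, q5, q13}.
From q5 via epsilon: add q12.
From q13 via epsilon: add q2.
From q2 via epsilon: add q6.
From q12 via epsilon: add q9.
From q6 via epsilon: add q7.
From q9 via epsilon: add q11.
No new states can be added; the closed set is {q0, q2, q5, q6, q7, q9, q11, q12, q13}.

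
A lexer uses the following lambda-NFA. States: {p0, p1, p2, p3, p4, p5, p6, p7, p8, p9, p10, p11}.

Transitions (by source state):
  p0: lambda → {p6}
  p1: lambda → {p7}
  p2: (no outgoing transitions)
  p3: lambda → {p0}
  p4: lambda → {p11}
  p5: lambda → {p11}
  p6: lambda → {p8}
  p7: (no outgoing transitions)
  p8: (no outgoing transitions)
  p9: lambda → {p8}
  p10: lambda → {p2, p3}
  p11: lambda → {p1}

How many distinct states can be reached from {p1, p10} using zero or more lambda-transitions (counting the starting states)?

Start with {p1, p10}.
From p1 via lambda: add p7.
From p10 via lambda: add p2, p3.
From p3 via lambda: add p0.
From p0 via lambda: add p6.
From p6 via lambda: add p8.
lambda-closure = {p0, p1, p2, p3, p6, p7, p8, p10}, which has 8 states.

8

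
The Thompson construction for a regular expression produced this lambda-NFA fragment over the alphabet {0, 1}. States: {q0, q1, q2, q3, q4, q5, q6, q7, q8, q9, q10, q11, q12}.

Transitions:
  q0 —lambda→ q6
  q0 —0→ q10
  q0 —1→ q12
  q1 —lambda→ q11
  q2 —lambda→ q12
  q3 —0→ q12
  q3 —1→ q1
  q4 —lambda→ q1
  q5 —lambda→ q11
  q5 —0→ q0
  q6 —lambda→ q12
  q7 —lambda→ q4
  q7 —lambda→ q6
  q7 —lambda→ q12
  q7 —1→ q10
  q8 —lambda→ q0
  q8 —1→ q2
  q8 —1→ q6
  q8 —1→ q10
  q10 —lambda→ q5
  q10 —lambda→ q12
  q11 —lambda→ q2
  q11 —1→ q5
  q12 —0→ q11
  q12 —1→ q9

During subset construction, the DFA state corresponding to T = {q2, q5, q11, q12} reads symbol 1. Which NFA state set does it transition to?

{q2, q5, q9, q11, q12}

q11 on 1 → {q5}.
q12 on 1 → {q9}.
No 1-transition from q2, q5.
Union after reading 1: {q5, q9}.
Now take the lambda-closure:
From q5 via lambda: add q11.
From q11 via lambda: add q2.
From q2 via lambda: add q12.
No new states can be added; the closed set is {q2, q5, q9, q11, q12}.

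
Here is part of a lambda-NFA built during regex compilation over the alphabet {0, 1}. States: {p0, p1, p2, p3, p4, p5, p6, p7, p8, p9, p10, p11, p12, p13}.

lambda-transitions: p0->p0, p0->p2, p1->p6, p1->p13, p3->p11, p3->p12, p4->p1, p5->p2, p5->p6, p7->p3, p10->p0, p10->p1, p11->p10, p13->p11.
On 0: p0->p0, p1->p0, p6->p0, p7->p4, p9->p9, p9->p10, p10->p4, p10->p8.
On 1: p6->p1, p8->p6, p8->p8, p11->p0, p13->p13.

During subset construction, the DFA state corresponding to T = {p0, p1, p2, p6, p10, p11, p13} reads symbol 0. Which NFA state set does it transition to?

p0 on 0 → {p0}.
p1 on 0 → {p0}.
p6 on 0 → {p0}.
p10 on 0 → {p4, p8}.
No 0-transition from p2, p11, p13.
Union after reading 0: {p0, p4, p8}.
Now take the lambda-closure:
From p0 via lambda: add p2.
From p4 via lambda: add p1.
From p1 via lambda: add p6, p13.
From p13 via lambda: add p11.
From p11 via lambda: add p10.
No new states can be added; the closed set is {p0, p1, p2, p4, p6, p8, p10, p11, p13}.

{p0, p1, p2, p4, p6, p8, p10, p11, p13}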